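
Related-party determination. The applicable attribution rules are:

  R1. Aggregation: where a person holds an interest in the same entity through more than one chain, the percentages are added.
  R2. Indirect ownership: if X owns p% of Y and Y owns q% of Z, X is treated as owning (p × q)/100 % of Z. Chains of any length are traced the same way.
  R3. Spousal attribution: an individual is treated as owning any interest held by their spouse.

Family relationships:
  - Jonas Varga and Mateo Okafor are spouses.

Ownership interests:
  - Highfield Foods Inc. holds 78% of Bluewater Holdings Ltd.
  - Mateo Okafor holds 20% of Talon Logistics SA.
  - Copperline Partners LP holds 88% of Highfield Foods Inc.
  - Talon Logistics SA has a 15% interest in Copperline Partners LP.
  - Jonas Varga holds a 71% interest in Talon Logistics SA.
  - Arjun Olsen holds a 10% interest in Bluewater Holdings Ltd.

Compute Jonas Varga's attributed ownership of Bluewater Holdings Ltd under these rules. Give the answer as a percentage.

By spousal attribution (R3), Jonas Varga is treated as also owning Mateo Okafor's interest in Talon Logistics SA, giving 71% + 20% = 91%.
Chain via Talon Logistics SA → Copperline Partners LP → Highfield Foods Inc. (R2): 91% × 15% × 88% × 78% = 9.36936% of Bluewater Holdings Ltd.

9.36936%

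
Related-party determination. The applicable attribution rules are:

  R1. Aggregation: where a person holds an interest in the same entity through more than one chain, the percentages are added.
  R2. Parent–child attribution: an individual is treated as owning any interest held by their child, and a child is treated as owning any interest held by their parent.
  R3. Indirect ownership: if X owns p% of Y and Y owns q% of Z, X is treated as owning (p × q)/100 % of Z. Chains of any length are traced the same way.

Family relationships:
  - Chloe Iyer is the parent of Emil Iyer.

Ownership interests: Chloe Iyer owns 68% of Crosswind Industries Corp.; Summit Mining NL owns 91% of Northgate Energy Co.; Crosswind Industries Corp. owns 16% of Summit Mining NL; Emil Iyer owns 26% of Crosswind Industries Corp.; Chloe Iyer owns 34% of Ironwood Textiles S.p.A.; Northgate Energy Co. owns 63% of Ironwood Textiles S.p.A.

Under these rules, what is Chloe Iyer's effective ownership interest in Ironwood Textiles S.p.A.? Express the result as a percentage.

By parent–child attribution (R2), Chloe Iyer is treated as also owning Emil Iyer's interest in Crosswind Industries Corp, giving 68% + 26% = 94%.
Chain via Crosswind Industries Corp. → Summit Mining NL → Northgate Energy Co. (R3): 94% × 16% × 91% × 63% = 8.622432% of Ironwood Textiles S.p.A.
Direct interest in Ironwood Textiles S.p.A: 34%.
Aggregating (R1): 8.622432% + 34% = 42.622432%.

42.622432%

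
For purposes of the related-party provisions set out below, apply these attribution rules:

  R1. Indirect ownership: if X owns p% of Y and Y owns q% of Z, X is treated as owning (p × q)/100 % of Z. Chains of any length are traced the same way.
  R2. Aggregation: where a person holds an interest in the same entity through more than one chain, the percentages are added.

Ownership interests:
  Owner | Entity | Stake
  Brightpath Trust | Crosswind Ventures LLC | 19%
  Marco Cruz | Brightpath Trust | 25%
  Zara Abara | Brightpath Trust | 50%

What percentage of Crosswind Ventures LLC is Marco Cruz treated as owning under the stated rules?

Chain via Brightpath Trust (R1): 25% × 19% = 4.75% of Crosswind Ventures LLC.

4.75%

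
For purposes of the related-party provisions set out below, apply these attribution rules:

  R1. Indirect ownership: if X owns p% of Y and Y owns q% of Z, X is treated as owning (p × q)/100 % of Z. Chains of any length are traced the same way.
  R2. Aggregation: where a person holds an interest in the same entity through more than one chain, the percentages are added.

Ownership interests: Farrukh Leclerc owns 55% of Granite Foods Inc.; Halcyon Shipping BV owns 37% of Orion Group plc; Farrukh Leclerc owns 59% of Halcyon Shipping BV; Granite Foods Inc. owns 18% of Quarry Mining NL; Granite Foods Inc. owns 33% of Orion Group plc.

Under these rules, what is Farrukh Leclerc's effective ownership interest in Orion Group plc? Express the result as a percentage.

39.98%

Chain via Halcyon Shipping BV (R1): 59% × 37% = 21.83% of Orion Group plc.
Chain via Granite Foods Inc. (R1): 55% × 33% = 18.15% of Orion Group plc.
Aggregating (R2): 21.83% + 18.15% = 39.98%.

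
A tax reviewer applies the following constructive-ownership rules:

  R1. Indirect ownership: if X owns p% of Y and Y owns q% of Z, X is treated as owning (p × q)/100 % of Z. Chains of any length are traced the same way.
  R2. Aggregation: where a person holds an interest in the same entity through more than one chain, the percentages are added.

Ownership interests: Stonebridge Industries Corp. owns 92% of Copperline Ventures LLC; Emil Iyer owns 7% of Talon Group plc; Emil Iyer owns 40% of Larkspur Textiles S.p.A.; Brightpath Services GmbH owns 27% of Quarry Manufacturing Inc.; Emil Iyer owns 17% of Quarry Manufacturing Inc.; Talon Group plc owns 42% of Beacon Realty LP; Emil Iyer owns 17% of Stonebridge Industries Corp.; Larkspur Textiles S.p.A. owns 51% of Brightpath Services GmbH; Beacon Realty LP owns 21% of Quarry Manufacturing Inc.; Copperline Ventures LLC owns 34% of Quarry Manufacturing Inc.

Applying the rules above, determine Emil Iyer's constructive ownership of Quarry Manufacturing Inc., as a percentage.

Chain via Talon Group plc → Beacon Realty LP (R1): 7% × 42% × 21% = 0.6174% of Quarry Manufacturing Inc.
Chain via Stonebridge Industries Corp. → Copperline Ventures LLC (R1): 17% × 92% × 34% = 5.3176% of Quarry Manufacturing Inc.
Chain via Larkspur Textiles S.p.A. → Brightpath Services GmbH (R1): 40% × 51% × 27% = 5.508% of Quarry Manufacturing Inc.
Direct interest in Quarry Manufacturing Inc: 17%.
Aggregating (R2): 0.6174% + 5.3176% + 5.508% + 17% = 28.443%.

28.443%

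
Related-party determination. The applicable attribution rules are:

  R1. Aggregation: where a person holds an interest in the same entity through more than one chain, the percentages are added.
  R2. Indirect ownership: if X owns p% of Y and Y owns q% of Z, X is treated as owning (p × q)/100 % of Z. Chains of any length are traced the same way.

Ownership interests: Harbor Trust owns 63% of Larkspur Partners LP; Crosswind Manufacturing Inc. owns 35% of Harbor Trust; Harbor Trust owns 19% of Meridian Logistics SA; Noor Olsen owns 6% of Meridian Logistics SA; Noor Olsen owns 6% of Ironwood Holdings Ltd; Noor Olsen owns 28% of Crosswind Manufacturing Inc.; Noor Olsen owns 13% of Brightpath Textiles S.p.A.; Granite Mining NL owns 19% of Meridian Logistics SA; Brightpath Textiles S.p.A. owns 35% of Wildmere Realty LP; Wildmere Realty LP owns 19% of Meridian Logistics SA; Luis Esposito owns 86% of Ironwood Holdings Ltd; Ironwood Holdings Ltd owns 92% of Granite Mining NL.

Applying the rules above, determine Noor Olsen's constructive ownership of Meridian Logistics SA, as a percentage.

9.7753%

Chain via Brightpath Textiles S.p.A. → Wildmere Realty LP (R2): 13% × 35% × 19% = 0.8645% of Meridian Logistics SA.
Chain via Crosswind Manufacturing Inc. → Harbor Trust (R2): 28% × 35% × 19% = 1.862% of Meridian Logistics SA.
Chain via Ironwood Holdings Ltd → Granite Mining NL (R2): 6% × 92% × 19% = 1.0488% of Meridian Logistics SA.
Direct interest in Meridian Logistics SA: 6%.
Aggregating (R1): 0.8645% + 1.862% + 1.0488% + 6% = 9.7753%.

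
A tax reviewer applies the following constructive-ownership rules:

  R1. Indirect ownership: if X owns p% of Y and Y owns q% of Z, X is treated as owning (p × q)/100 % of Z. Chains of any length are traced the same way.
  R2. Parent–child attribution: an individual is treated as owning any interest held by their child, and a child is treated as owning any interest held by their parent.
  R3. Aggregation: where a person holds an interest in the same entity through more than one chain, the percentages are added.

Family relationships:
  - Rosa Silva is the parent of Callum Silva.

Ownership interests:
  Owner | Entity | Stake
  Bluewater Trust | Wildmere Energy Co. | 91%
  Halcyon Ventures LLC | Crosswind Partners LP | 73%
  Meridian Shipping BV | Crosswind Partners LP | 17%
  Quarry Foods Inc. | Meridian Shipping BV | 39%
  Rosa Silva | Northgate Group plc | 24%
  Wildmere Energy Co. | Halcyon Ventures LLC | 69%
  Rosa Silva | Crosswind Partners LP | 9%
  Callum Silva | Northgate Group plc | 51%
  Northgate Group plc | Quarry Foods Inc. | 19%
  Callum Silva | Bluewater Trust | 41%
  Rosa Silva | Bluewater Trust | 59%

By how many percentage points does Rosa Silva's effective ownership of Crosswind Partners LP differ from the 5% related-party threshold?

By parent–child attribution (R2), Rosa Silva is treated as also owning Callum Silva's interest in Bluewater Trust, giving 59% + 41% = 100%.
By parent–child attribution (R2), Rosa Silva is treated as also owning Callum Silva's interest in Northgate Group plc, giving 24% + 51% = 75%.
Chain via Bluewater Trust → Wildmere Energy Co. → Halcyon Ventures LLC (R1): 100% × 91% × 69% × 73% = 45.8367% of Crosswind Partners LP.
Chain via Northgate Group plc → Quarry Foods Inc. → Meridian Shipping BV (R1): 75% × 19% × 39% × 17% = 0.944775% of Crosswind Partners LP.
Direct interest in Crosswind Partners LP: 9%.
Aggregating (R3): 45.8367% + 0.944775% + 9% = 55.781475%.
55.781475% exceeds the 5% threshold by 50.781475 percentage points.

50.781475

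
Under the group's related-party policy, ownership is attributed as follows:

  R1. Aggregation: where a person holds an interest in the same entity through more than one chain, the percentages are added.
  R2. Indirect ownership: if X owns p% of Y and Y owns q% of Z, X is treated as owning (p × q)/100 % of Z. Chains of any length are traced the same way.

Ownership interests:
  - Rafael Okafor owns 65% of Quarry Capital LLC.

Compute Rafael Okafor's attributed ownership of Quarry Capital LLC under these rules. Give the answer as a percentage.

Direct interest in Quarry Capital LLC: 65%.

65%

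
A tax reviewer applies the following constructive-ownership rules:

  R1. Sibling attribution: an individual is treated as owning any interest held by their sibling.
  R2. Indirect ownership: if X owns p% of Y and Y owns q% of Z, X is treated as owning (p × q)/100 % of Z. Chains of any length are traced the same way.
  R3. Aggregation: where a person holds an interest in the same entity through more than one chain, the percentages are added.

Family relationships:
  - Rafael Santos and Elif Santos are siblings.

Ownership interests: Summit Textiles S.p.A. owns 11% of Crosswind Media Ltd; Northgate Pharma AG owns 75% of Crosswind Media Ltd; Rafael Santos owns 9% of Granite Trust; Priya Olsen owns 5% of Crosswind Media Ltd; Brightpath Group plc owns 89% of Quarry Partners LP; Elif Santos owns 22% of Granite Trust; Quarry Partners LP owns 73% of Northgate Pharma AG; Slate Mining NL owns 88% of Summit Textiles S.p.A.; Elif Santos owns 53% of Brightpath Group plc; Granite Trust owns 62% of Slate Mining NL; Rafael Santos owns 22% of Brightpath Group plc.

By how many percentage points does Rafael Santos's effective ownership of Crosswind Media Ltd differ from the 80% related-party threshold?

41.593879

By sibling attribution (R1), Rafael Santos is treated as also owning Elif Santos's interest in Brightpath Group plc, giving 22% + 53% = 75%.
By sibling attribution (R1), Rafael Santos is treated as also owning Elif Santos's interest in Granite Trust, giving 9% + 22% = 31%.
Chain via Brightpath Group plc → Quarry Partners LP → Northgate Pharma AG (R2): 75% × 89% × 73% × 75% = 36.545625% of Crosswind Media Ltd.
Chain via Granite Trust → Slate Mining NL → Summit Textiles S.p.A. (R2): 31% × 62% × 88% × 11% = 1.860496% of Crosswind Media Ltd.
Aggregating (R3): 36.545625% + 1.860496% = 38.406121%.
38.406121% falls short of the 80% threshold by 41.593879 percentage points.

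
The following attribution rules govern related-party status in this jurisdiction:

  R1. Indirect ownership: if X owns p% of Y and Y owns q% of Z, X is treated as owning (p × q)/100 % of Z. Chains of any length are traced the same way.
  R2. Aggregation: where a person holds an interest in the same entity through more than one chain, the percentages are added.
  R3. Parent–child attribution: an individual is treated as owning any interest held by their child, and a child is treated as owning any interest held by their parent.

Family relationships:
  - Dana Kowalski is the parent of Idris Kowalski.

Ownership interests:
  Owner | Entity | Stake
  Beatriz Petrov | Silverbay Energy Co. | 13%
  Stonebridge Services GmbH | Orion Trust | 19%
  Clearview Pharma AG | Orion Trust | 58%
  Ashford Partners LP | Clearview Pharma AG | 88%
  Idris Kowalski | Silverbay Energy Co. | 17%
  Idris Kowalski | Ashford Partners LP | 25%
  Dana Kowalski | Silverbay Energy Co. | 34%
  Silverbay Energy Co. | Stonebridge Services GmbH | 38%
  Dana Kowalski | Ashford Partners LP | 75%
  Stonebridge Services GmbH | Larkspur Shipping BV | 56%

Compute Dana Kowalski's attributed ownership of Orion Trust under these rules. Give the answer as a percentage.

By parent–child attribution (R3), Dana Kowalski is treated as also owning Idris Kowalski's interest in Ashford Partners LP, giving 75% + 25% = 100%.
By parent–child attribution (R3), Dana Kowalski is treated as also owning Idris Kowalski's interest in Silverbay Energy Co, giving 34% + 17% = 51%.
Chain via Ashford Partners LP → Clearview Pharma AG (R1): 100% × 88% × 58% = 51.04% of Orion Trust.
Chain via Silverbay Energy Co. → Stonebridge Services GmbH (R1): 51% × 38% × 19% = 3.6822% of Orion Trust.
Aggregating (R2): 51.04% + 3.6822% = 54.7222%.

54.7222%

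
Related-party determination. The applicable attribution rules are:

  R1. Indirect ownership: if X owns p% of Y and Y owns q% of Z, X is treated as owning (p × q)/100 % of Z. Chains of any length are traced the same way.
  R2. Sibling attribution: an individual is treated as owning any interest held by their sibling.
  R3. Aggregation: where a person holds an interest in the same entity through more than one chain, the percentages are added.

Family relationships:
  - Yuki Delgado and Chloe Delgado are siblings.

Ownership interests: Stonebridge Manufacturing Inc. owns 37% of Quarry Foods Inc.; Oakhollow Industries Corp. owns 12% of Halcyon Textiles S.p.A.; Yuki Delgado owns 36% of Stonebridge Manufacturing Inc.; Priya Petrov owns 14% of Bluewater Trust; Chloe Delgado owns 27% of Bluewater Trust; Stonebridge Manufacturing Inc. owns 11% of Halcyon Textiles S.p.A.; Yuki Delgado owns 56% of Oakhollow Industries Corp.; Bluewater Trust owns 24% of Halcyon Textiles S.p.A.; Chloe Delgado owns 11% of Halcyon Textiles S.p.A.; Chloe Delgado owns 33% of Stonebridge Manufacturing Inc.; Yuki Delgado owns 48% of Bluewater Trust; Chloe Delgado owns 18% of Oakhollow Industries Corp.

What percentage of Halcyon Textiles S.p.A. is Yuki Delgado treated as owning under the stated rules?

By sibling attribution (R2), Yuki Delgado is treated as also owning Chloe Delgado's interest in Bluewater Trust, giving 48% + 27% = 75%.
By sibling attribution (R2), Yuki Delgado is treated as also owning Chloe Delgado's interest in Stonebridge Manufacturing Inc, giving 36% + 33% = 69%.
By sibling attribution (R2), Yuki Delgado is treated as also owning Chloe Delgado's interest in Oakhollow Industries Corp, giving 56% + 18% = 74%.
By sibling attribution (R2), Yuki Delgado is treated as owning Chloe Delgado's 11% interest in Halcyon Textiles S.p.A.
Chain via Bluewater Trust (R1): 75% × 24% = 18% of Halcyon Textiles S.p.A.
Chain via Stonebridge Manufacturing Inc. (R1): 69% × 11% = 7.59% of Halcyon Textiles S.p.A.
Chain via Oakhollow Industries Corp. (R1): 74% × 12% = 8.88% of Halcyon Textiles S.p.A.
Direct interest in Halcyon Textiles S.p.A: 11%.
Aggregating (R3): 18% + 7.59% + 8.88% + 11% = 45.47%.

45.47%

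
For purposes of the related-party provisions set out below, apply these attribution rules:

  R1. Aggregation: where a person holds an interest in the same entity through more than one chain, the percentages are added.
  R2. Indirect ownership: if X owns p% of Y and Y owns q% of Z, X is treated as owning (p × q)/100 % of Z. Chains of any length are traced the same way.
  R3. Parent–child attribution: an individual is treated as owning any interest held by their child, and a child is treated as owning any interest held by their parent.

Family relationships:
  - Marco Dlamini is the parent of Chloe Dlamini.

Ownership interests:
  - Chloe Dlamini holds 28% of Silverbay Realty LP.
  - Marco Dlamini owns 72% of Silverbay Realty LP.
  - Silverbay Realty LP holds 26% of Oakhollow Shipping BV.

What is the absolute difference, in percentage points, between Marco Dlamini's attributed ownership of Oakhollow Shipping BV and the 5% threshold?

21

By parent–child attribution (R3), Marco Dlamini is treated as also owning Chloe Dlamini's interest in Silverbay Realty LP, giving 72% + 28% = 100%.
Chain via Silverbay Realty LP (R2): 100% × 26% = 26% of Oakhollow Shipping BV.
26% exceeds the 5% threshold by 21 percentage points.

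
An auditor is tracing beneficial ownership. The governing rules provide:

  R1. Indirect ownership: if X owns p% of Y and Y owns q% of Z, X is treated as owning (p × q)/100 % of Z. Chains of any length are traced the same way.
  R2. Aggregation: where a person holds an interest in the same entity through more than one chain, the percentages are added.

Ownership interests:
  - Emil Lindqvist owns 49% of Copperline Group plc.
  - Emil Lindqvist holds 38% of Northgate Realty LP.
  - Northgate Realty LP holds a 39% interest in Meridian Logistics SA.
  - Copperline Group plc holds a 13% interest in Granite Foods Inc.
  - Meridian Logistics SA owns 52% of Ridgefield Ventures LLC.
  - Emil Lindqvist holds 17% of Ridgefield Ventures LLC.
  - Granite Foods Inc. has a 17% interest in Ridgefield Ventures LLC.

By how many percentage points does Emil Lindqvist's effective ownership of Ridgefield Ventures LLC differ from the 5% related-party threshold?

20.7893

Chain via Northgate Realty LP → Meridian Logistics SA (R1): 38% × 39% × 52% = 7.7064% of Ridgefield Ventures LLC.
Chain via Copperline Group plc → Granite Foods Inc. (R1): 49% × 13% × 17% = 1.0829% of Ridgefield Ventures LLC.
Direct interest in Ridgefield Ventures LLC: 17%.
Aggregating (R2): 7.7064% + 1.0829% + 17% = 25.7893%.
25.7893% exceeds the 5% threshold by 20.7893 percentage points.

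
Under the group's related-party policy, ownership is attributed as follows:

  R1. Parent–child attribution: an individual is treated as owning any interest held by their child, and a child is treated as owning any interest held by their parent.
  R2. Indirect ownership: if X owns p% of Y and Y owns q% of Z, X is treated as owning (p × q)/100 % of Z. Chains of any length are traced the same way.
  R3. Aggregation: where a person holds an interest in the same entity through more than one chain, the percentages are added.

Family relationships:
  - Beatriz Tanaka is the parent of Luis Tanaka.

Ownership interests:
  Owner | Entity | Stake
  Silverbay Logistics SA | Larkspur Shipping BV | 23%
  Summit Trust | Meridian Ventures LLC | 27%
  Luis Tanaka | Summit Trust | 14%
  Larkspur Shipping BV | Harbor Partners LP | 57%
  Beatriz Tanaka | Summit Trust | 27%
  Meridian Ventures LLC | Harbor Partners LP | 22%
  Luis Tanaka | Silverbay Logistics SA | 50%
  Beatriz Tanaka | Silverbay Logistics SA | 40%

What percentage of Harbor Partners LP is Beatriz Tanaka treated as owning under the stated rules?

14.2344%

By parent–child attribution (R1), Beatriz Tanaka is treated as also owning Luis Tanaka's interest in Summit Trust, giving 27% + 14% = 41%.
By parent–child attribution (R1), Beatriz Tanaka is treated as also owning Luis Tanaka's interest in Silverbay Logistics SA, giving 40% + 50% = 90%.
Chain via Summit Trust → Meridian Ventures LLC (R2): 41% × 27% × 22% = 2.4354% of Harbor Partners LP.
Chain via Silverbay Logistics SA → Larkspur Shipping BV (R2): 90% × 23% × 57% = 11.799% of Harbor Partners LP.
Aggregating (R3): 2.4354% + 11.799% = 14.2344%.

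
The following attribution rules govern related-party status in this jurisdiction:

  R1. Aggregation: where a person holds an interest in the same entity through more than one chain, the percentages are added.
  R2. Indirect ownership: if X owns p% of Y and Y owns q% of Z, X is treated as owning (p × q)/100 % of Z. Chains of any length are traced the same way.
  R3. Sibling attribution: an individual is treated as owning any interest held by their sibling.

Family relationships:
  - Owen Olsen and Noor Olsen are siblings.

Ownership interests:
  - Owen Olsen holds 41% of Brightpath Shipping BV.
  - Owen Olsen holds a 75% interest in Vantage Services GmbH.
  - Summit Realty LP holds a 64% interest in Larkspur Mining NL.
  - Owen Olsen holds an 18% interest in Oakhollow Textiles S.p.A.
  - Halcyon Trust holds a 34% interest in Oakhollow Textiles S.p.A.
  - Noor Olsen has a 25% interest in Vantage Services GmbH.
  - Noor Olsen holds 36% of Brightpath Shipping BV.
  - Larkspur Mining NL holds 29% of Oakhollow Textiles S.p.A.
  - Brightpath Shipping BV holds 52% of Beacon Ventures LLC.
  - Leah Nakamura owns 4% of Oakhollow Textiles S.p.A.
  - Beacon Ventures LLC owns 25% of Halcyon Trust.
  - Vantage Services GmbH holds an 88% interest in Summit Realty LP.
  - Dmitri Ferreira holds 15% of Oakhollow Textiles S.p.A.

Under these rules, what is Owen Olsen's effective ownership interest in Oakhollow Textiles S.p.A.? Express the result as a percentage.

37.7362%

By sibling attribution (R3), Owen Olsen is treated as also owning Noor Olsen's interest in Vantage Services GmbH, giving 75% + 25% = 100%.
By sibling attribution (R3), Owen Olsen is treated as also owning Noor Olsen's interest in Brightpath Shipping BV, giving 41% + 36% = 77%.
Chain via Vantage Services GmbH → Summit Realty LP → Larkspur Mining NL (R2): 100% × 88% × 64% × 29% = 16.3328% of Oakhollow Textiles S.p.A.
Chain via Brightpath Shipping BV → Beacon Ventures LLC → Halcyon Trust (R2): 77% × 52% × 25% × 34% = 3.4034% of Oakhollow Textiles S.p.A.
Direct interest in Oakhollow Textiles S.p.A: 18%.
Aggregating (R1): 16.3328% + 3.4034% + 18% = 37.7362%.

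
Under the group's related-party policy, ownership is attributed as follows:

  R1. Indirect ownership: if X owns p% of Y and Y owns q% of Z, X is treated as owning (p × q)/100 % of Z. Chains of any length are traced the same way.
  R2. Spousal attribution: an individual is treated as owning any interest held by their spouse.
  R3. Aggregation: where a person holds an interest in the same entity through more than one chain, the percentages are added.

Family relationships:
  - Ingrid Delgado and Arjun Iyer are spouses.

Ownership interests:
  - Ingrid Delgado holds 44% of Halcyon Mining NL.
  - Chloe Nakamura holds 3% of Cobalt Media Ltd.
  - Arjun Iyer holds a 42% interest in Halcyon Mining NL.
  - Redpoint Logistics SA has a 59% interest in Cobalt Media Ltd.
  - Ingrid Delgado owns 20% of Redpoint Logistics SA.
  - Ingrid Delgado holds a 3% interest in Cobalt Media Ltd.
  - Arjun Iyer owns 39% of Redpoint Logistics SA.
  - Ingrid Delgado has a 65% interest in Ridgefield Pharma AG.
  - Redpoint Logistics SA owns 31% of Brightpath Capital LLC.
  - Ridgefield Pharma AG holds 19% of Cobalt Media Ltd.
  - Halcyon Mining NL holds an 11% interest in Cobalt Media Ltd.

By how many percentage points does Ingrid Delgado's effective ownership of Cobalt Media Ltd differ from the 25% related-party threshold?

34.62

By spousal attribution (R2), Ingrid Delgado is treated as also owning Arjun Iyer's interest in Halcyon Mining NL, giving 44% + 42% = 86%.
By spousal attribution (R2), Ingrid Delgado is treated as also owning Arjun Iyer's interest in Redpoint Logistics SA, giving 20% + 39% = 59%.
Chain via Halcyon Mining NL (R1): 86% × 11% = 9.46% of Cobalt Media Ltd.
Chain via Redpoint Logistics SA (R1): 59% × 59% = 34.81% of Cobalt Media Ltd.
Chain via Ridgefield Pharma AG (R1): 65% × 19% = 12.35% of Cobalt Media Ltd.
Direct interest in Cobalt Media Ltd: 3%.
Aggregating (R3): 9.46% + 34.81% + 12.35% + 3% = 59.62%.
59.62% exceeds the 25% threshold by 34.62 percentage points.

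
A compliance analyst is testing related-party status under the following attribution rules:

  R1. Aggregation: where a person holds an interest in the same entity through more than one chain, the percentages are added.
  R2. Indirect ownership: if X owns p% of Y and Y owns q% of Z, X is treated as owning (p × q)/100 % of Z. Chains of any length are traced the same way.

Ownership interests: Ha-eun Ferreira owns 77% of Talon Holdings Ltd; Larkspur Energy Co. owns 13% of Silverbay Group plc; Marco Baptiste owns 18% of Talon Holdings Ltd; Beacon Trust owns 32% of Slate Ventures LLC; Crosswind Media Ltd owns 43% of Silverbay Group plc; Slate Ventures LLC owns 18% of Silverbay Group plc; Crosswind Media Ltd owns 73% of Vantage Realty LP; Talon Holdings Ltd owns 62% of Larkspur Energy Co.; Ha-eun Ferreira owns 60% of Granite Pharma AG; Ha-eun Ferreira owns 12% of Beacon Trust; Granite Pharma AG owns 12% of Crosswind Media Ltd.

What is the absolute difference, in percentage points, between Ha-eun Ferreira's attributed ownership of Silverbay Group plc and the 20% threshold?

10.0066

Chain via Talon Holdings Ltd → Larkspur Energy Co. (R2): 77% × 62% × 13% = 6.2062% of Silverbay Group plc.
Chain via Granite Pharma AG → Crosswind Media Ltd (R2): 60% × 12% × 43% = 3.096% of Silverbay Group plc.
Chain via Beacon Trust → Slate Ventures LLC (R2): 12% × 32% × 18% = 0.6912% of Silverbay Group plc.
Aggregating (R1): 6.2062% + 3.096% + 0.6912% = 9.9934%.
9.9934% falls short of the 20% threshold by 10.0066 percentage points.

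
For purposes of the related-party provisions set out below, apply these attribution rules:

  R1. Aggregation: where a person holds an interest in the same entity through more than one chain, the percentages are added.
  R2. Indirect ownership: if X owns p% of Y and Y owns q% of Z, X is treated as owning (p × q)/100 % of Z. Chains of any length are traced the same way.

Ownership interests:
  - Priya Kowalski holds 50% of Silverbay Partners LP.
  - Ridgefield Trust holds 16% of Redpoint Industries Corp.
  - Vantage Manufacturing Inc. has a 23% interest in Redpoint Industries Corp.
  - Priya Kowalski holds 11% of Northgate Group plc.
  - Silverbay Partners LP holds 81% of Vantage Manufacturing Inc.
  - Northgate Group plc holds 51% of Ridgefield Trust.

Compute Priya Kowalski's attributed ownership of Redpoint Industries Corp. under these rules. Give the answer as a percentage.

10.2126%

Chain via Northgate Group plc → Ridgefield Trust (R2): 11% × 51% × 16% = 0.8976% of Redpoint Industries Corp.
Chain via Silverbay Partners LP → Vantage Manufacturing Inc. (R2): 50% × 81% × 23% = 9.315% of Redpoint Industries Corp.
Aggregating (R1): 0.8976% + 9.315% = 10.2126%.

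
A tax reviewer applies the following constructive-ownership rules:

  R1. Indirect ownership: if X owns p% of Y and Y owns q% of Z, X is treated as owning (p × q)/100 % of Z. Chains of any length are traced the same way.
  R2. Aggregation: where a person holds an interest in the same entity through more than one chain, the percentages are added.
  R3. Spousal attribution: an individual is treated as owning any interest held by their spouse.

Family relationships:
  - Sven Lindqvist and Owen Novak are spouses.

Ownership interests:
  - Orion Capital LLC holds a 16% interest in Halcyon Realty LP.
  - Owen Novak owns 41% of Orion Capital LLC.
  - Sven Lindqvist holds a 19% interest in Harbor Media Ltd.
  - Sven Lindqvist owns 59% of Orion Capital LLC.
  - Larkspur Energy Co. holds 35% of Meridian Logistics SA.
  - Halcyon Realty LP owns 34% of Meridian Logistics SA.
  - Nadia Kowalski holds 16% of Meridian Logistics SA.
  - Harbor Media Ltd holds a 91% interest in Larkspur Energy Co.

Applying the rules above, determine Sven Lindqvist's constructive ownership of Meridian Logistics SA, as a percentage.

By spousal attribution (R3), Sven Lindqvist is treated as also owning Owen Novak's interest in Orion Capital LLC, giving 59% + 41% = 100%.
Chain via Harbor Media Ltd → Larkspur Energy Co. (R1): 19% × 91% × 35% = 6.0515% of Meridian Logistics SA.
Chain via Orion Capital LLC → Halcyon Realty LP (R1): 100% × 16% × 34% = 5.44% of Meridian Logistics SA.
Aggregating (R2): 6.0515% + 5.44% = 11.4915%.

11.4915%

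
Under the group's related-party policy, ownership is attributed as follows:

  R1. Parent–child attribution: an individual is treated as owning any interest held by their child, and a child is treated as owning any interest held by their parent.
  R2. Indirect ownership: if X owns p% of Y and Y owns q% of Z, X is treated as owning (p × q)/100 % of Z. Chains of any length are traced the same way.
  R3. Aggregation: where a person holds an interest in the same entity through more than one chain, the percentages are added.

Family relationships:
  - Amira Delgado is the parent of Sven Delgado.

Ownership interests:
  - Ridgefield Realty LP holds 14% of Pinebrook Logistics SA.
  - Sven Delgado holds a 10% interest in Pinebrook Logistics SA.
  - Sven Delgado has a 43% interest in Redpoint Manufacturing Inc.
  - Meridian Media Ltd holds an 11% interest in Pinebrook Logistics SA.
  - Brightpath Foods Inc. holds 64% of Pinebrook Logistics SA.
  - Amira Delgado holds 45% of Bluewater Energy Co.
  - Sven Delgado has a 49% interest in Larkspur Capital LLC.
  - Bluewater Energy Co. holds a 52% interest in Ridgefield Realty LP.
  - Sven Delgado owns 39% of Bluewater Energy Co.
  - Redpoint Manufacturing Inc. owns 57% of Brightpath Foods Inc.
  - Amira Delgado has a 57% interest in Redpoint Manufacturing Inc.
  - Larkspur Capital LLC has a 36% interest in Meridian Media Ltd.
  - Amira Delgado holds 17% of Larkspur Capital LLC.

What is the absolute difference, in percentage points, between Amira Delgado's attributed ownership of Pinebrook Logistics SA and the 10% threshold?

By parent–child attribution (R1), Amira Delgado is treated as also owning Sven Delgado's interest in Redpoint Manufacturing Inc, giving 57% + 43% = 100%.
By parent–child attribution (R1), Amira Delgado is treated as also owning Sven Delgado's interest in Larkspur Capital LLC, giving 17% + 49% = 66%.
By parent–child attribution (R1), Amira Delgado is treated as also owning Sven Delgado's interest in Bluewater Energy Co, giving 45% + 39% = 84%.
By parent–child attribution (R1), Amira Delgado is treated as owning Sven Delgado's 10% interest in Pinebrook Logistics SA.
Chain via Redpoint Manufacturing Inc. → Brightpath Foods Inc. (R2): 100% × 57% × 64% = 36.48% of Pinebrook Logistics SA.
Chain via Larkspur Capital LLC → Meridian Media Ltd (R2): 66% × 36% × 11% = 2.6136% of Pinebrook Logistics SA.
Chain via Bluewater Energy Co. → Ridgefield Realty LP (R2): 84% × 52% × 14% = 6.1152% of Pinebrook Logistics SA.
Direct interest in Pinebrook Logistics SA: 10%.
Aggregating (R3): 36.48% + 2.6136% + 6.1152% + 10% = 55.2088%.
55.2088% exceeds the 10% threshold by 45.2088 percentage points.

45.2088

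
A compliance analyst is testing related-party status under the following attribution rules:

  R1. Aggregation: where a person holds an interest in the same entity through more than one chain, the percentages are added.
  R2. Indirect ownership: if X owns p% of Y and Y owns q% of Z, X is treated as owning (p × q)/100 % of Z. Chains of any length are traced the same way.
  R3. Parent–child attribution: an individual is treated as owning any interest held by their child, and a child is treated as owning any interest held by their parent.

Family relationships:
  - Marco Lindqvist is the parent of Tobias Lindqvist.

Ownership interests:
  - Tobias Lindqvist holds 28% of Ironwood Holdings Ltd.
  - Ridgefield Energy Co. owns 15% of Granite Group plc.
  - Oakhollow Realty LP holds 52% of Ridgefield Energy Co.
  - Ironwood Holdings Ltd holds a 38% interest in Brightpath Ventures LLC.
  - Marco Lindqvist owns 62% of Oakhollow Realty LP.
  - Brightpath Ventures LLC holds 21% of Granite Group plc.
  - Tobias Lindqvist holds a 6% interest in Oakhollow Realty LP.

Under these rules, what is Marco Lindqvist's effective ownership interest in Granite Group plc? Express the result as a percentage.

By parent–child attribution (R3), Marco Lindqvist is treated as also owning Tobias Lindqvist's interest in Oakhollow Realty LP, giving 62% + 6% = 68%.
By parent–child attribution (R3), Marco Lindqvist is treated as owning Tobias Lindqvist's 28% interest in Ironwood Holdings Ltd.
Chain via Oakhollow Realty LP → Ridgefield Energy Co. (R2): 68% × 52% × 15% = 5.304% of Granite Group plc.
Chain via Ironwood Holdings Ltd → Brightpath Ventures LLC (R2): 28% × 38% × 21% = 2.2344% of Granite Group plc.
Aggregating (R1): 5.304% + 2.2344% = 7.5384%.

7.5384%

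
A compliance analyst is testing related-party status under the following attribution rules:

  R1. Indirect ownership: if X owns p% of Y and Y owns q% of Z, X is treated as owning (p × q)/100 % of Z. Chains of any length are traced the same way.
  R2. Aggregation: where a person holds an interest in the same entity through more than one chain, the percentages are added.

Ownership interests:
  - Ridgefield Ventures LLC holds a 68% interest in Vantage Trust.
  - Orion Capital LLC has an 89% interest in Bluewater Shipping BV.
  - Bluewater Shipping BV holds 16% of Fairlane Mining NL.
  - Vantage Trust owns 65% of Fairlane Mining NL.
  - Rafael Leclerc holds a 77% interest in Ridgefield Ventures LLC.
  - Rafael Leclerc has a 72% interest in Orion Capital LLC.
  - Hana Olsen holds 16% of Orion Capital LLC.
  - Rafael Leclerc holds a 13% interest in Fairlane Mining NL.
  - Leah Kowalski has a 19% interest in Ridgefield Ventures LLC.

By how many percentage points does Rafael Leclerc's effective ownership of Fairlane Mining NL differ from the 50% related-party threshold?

7.2868

Chain via Orion Capital LLC → Bluewater Shipping BV (R1): 72% × 89% × 16% = 10.2528% of Fairlane Mining NL.
Chain via Ridgefield Ventures LLC → Vantage Trust (R1): 77% × 68% × 65% = 34.034% of Fairlane Mining NL.
Direct interest in Fairlane Mining NL: 13%.
Aggregating (R2): 10.2528% + 34.034% + 13% = 57.2868%.
57.2868% exceeds the 50% threshold by 7.2868 percentage points.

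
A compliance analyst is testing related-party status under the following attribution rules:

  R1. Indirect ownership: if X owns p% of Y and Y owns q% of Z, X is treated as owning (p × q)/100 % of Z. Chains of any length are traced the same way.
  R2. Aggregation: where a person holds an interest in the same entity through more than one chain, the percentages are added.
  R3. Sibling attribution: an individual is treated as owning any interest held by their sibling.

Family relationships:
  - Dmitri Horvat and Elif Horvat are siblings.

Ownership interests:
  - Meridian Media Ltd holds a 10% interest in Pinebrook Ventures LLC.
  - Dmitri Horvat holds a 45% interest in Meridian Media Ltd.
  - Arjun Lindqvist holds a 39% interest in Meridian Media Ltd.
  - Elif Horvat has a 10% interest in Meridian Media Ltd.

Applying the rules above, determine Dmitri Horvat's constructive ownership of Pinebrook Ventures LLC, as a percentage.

5.5%

By sibling attribution (R3), Dmitri Horvat is treated as also owning Elif Horvat's interest in Meridian Media Ltd, giving 45% + 10% = 55%.
Chain via Meridian Media Ltd (R1): 55% × 10% = 5.5% of Pinebrook Ventures LLC.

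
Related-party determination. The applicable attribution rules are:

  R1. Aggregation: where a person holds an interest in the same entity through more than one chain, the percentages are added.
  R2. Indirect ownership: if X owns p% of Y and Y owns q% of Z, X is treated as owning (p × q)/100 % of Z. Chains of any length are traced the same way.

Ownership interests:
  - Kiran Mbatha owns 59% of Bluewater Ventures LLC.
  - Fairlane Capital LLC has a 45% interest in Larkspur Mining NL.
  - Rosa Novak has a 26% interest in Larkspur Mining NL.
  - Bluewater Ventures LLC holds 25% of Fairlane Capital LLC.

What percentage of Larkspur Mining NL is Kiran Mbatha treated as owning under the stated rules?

6.6375%

Chain via Bluewater Ventures LLC → Fairlane Capital LLC (R2): 59% × 25% × 45% = 6.6375% of Larkspur Mining NL.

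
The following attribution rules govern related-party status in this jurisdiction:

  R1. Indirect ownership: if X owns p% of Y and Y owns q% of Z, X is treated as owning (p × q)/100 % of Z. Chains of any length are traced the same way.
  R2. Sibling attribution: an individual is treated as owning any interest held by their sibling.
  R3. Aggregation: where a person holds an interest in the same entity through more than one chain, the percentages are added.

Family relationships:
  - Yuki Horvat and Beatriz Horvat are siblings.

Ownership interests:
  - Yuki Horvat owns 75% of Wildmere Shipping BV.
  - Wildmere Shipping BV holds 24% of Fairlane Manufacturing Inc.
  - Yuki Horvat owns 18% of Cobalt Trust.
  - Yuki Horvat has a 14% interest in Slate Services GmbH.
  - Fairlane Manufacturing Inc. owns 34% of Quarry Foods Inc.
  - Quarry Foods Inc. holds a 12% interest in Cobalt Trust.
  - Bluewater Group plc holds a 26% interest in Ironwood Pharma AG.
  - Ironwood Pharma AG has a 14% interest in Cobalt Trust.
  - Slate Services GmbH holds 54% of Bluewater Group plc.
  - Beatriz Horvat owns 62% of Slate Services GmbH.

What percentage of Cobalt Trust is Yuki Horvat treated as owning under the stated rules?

By sibling attribution (R2), Yuki Horvat is treated as also owning Beatriz Horvat's interest in Slate Services GmbH, giving 14% + 62% = 76%.
Chain via Slate Services GmbH → Bluewater Group plc → Ironwood Pharma AG (R1): 76% × 54% × 26% × 14% = 1.493856% of Cobalt Trust.
Chain via Wildmere Shipping BV → Fairlane Manufacturing Inc. → Quarry Foods Inc. (R1): 75% × 24% × 34% × 12% = 0.7344% of Cobalt Trust.
Direct interest in Cobalt Trust: 18%.
Aggregating (R3): 1.493856% + 0.7344% + 18% = 20.228256%.

20.228256%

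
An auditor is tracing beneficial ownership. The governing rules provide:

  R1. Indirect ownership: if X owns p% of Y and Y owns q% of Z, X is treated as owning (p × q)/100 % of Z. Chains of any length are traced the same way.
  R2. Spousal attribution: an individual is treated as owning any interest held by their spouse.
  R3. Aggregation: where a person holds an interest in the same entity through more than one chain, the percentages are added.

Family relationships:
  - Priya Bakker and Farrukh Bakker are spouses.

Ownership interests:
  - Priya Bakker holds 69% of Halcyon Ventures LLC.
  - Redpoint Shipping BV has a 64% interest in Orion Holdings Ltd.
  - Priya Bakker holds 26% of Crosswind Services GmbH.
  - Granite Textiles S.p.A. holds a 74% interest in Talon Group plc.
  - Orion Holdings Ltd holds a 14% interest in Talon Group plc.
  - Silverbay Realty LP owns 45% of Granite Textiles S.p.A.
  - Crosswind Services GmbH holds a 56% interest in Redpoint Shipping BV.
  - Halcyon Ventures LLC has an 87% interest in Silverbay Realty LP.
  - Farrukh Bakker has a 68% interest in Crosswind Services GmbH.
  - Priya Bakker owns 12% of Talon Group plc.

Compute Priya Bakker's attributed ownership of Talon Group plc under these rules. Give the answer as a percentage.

By spousal attribution (R2), Priya Bakker is treated as also owning Farrukh Bakker's interest in Crosswind Services GmbH, giving 26% + 68% = 94%.
Chain via Crosswind Services GmbH → Redpoint Shipping BV → Orion Holdings Ltd (R1): 94% × 56% × 64% × 14% = 4.716544% of Talon Group plc.
Chain via Halcyon Ventures LLC → Silverbay Realty LP → Granite Textiles S.p.A. (R1): 69% × 87% × 45% × 74% = 19.98999% of Talon Group plc.
Direct interest in Talon Group plc: 12%.
Aggregating (R3): 4.716544% + 19.98999% + 12% = 36.706534%.

36.706534%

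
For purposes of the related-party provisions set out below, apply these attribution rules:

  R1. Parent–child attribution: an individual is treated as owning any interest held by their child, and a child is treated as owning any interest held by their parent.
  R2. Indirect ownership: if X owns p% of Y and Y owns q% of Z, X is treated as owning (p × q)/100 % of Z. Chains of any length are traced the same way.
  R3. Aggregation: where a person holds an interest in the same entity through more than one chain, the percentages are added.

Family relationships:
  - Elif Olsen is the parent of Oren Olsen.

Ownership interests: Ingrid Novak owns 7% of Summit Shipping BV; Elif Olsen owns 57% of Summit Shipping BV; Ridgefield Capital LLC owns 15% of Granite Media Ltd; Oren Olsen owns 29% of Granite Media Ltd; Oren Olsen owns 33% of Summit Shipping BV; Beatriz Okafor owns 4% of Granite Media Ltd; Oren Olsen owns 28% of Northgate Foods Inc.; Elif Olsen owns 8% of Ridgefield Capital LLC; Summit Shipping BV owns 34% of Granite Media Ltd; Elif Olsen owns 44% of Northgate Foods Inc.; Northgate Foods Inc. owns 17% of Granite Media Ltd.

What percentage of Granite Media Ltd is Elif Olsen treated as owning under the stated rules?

By parent–child attribution (R1), Elif Olsen is treated as also owning Oren Olsen's interest in Northgate Foods Inc, giving 44% + 28% = 72%.
By parent–child attribution (R1), Elif Olsen is treated as also owning Oren Olsen's interest in Summit Shipping BV, giving 57% + 33% = 90%.
By parent–child attribution (R1), Elif Olsen is treated as owning Oren Olsen's 29% interest in Granite Media Ltd.
Chain via Northgate Foods Inc. (R2): 72% × 17% = 12.24% of Granite Media Ltd.
Chain via Ridgefield Capital LLC (R2): 8% × 15% = 1.2% of Granite Media Ltd.
Chain via Summit Shipping BV (R2): 90% × 34% = 30.6% of Granite Media Ltd.
Direct interest in Granite Media Ltd: 29%.
Aggregating (R3): 12.24% + 1.2% + 30.6% + 29% = 73.04%.

73.04%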